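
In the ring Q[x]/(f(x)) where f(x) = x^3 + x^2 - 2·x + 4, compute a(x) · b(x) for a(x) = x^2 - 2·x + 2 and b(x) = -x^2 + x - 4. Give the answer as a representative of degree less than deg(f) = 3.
First multiply in Q[x] without reducing: a · b = -x^4 + 3·x^3 - 8·x^2 + 10·x - 8. Now divide by f(x) = x^3 + x^2 - 2·x + 4, eliminating the leading term at each step:
  leading term -x^4: subtract (-x)·f(x) = -x^4 - x^3 + 2·x^2 - 4·x, leaving 4·x^3 - 10·x^2 + 14·x - 8
  leading term 4·x^3: subtract (4)·f(x) = 4·x^3 + 4·x^2 - 8·x + 16, leaving -14·x^2 + 22·x - 24
The degree is now < 3, so this is the remainder. Hence a · b ≡ -14·x^2 + 22·x - 24 in Q[x]/(f).

Final answer: a · b ≡ -14·x^2 + 22·x - 24 (mod f(x))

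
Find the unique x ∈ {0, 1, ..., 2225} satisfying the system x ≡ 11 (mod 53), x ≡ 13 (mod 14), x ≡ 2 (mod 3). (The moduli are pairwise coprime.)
The moduli 53, 14, 3 are pairwise coprime, so by the CRT there is a unique solution mod 53·14·3 = 2226.
Solve by successive substitution. Start with x ≡ 11 (mod 53).
  Combine with x ≡ 13 (mod 14): write x = 11 + 53·t and require 11 + 53·t ≡ 13 (mod 14), i.e. 53·t ≡ 13 − 11 ≡ 2 (mod 14). Since 53^(−1) ≡ 9 (mod 14) (53 ≡ 11 (mod 14)), t ≡ 9·2 ≡ 4 (mod 14). So x ≡ 11 + 53·4 = 223 (mod 742).
  Combine with x ≡ 2 (mod 3): write x = 223 + 742·t and require 223 + 742·t ≡ 2 (mod 3), i.e. 742·t ≡ 2 − 223 ≡ 1 (mod 3). Since 742^(−1) ≡ 1 (mod 3) (742 ≡ 1 (mod 3)), t ≡ 1·1 ≡ 1 (mod 3). So x ≡ 223 + 742·1 = 965 (mod 2226).
Unique solution in [0, 2226): x = 965.

Final answer: x ≡ 965 (mod 2226); the representative in [0, 2226) is 965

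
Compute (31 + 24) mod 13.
3

Reduce the summands first: 31 ≡ 5, 24 ≡ 11 (mod 13), so 31 + 24 ≡ 5 + 11 (mod 13). 5 + 11 = 16; 16 = 1·13 + 3, so (31 + 24) mod 13 = 3.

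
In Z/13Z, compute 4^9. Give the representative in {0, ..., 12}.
Use repeated squaring. Binary(9) = 1001. Walk through the bits of the exponent 9 left-to-right: at each bit after the leading one, square the running value, then multiply by 4 if the bit is 1 (always reducing mod 13):
  bit 1 = 1 (leading): start with 4.
  bit 2 = 0: square 4^2 = 16 ≡ 3 (mod 13).
  bit 3 = 0: square 3^2 = 9 (mod 13).
  bit 4 = 1: square 9^2 = 81 ≡ 3; bit is 1, so multiply 3·4 = 12 (mod 13).
Final value: 4^9 ≡ 12 (mod 13).

Final answer: 12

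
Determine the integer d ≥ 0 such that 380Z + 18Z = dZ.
(380, 18) = (2); d = 2

In the PID Z, (a, b) is generated by gcd(a, b). Compute gcd(380, 18) with the extended Euclidean algorithm, tracking rows (r, s, t) with s·380 + t·18 = r:
  row A: (380, 1, 0)   [1·380 + 0·18 = 380]
  row B: (18, 0, 1)   [0·380 + 1·18 = 18]
  380 = 21·18 + 2   → row C = row A − 21·row B = (2, 1, −21)   [check: 1·380 − 21·18 = 2]
  18 = 9·2 + 0   → remainder 0, stop. gcd = 2 (last nonzero row C).
So gcd(380, 18) = 2, with Bézout identity 1·380 − 21·18 = 2. Containment (⊇): the Bézout identity exhibits 2 as an element of (380, 18), giving (2) ⊆ (380, 18). Containment (⊆): since 2 | 380 and 2 | 18 (380 = 2·190, 18 = 2·9), every Z-linear combination of 380 and 18 is divisible by 2, so (380, 18) ⊆ (2). Therefore (380, 18) = (2), d = 2.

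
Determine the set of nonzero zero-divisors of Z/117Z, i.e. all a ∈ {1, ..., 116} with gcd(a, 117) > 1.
An element a ∈ Z/117Z (with a ≠ 0) is a zero-divisor iff gcd(a, 117) > 1 (because a is a unit precisely when gcd(a, n) = 1, and in Z/nZ every nonzero, non-unit element is a zero-divisor). Scan a = 1, ..., 116 and keep those with gcd(a, 117) > 1:
  gcd(3, 117) = 3, gcd(6, 117) = 3, gcd(9, 117) = 9, gcd(12, 117) = 3, gcd(13, 117) = 13, gcd(15, 117) = 3, gcd(18, 117) = 9, gcd(21, 117) = 3, gcd(24, 117) = 3, gcd(26, 117) = 13, gcd(27, 117) = 9, gcd(30, 117) = 3, gcd(33, 117) = 3, gcd(36, 117) = 9, gcd(39, 117) = 39, gcd(42, 117) = 3, gcd(45, 117) = 9, gcd(48, 117) = 3, gcd(51, 117) = 3, gcd(52, 117) = 13, gcd(54, 117) = 9, gcd(57, 117) = 3, gcd(60, 117) = 3, gcd(63, 117) = 9, gcd(65, 117) = 13, gcd(66, 117) = 3, gcd(69, 117) = 3, gcd(72, 117) = 9, gcd(75, 117) = 3, gcd(78, 117) = 39, gcd(81, 117) = 9, gcd(84, 117) = 3, gcd(87, 117) = 3, gcd(90, 117) = 9, gcd(91, 117) = 13, gcd(93, 117) = 3, gcd(96, 117) = 3, gcd(99, 117) = 9, gcd(102, 117) = 3, gcd(104, 117) = 13, gcd(105, 117) = 3, gcd(108, 117) = 9, gcd(111, 117) = 3, gcd(114, 117) = 3.
All other a ∈ {1, ..., 116} have gcd(a, 117) = 1 and are units. So the nonzero zero-divisors are exactly the 44 values of a appearing in this scan.

Final answer: nonzero zero-divisors of Z/117Z = {3, 6, 9, 12, 13, 15, 18, 21, 24, 26, 27, 30, 33, 36, 39, 42, 45, 48, 51, 52, 54, 57, 60, 63, 65, 66, 69, 72, 75, 78, 81, 84, 87, 90, 91, 93, 96, 99, 102, 104, 105, 108, 111, 114}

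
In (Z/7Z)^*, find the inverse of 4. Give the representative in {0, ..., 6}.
Apply the extended Euclidean algorithm to (7, 4), tracking rows (r, s, t) with s·7 + t·4 = r. Each division r_prev = q·r_cur + r_new produces the new row as (previous row) − q·(current row):
  row A: (7, 1, 0)   [1·7 + 0·4 = 7]
  row B: (4, 0, 1)   [0·7 + 1·4 = 4]
  7 = 1·4 + 3   → row C = row A − 1·row B = (3, 1, −1)   [check: 1·7 − 1·4 = 3]
  4 = 1·3 + 1   → row D = row B − 1·row C = (1, −1, 2)   [check: −1·7 + 2·4 = 1]
  3 = 3·1 + 0   → remainder 0, stop. gcd = 1 (last nonzero row D).
The gcd is 1, so 4 is invertible mod 7. The last nonzero row gives −1·7 + 2·4 = 1, so t = 2. So 4^(−1) ≡ 2 (mod 7). Verify: 4 · 2 = 8 ≡ 1 (mod 7). ✓

Final answer: 4^(−1) ≡ 2 (mod 7)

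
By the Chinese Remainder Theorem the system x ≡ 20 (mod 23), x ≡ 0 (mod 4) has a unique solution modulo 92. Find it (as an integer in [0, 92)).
The moduli 23, 4 are pairwise coprime, so by the CRT there is a unique solution mod 23·4 = 92.
Solve by successive substitution. Start with x ≡ 20 (mod 23).
  Combine with x ≡ 0 (mod 4): write x = 20 + 23·t and require 20 + 23·t ≡ 0 (mod 4), i.e. 23·t ≡ 0 − 20 ≡ 0 (mod 4). Since 23^(−1) ≡ 3 (mod 4) (23 ≡ 3 (mod 4)), t ≡ 3·0 ≡ 0 (mod 4). So x ≡ 20 + 23·0 = 20 (mod 92).
Unique solution in [0, 92): x = 20.

Final answer: x ≡ 20 (mod 92); the representative in [0, 92) is 20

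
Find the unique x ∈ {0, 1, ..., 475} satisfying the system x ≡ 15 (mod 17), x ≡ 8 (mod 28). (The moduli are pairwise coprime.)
The moduli 17, 28 are pairwise coprime, so by the CRT there is a unique solution mod 17·28 = 476.
Solve by successive substitution. Start with x ≡ 15 (mod 17).
  Combine with x ≡ 8 (mod 28): write x = 15 + 17·t and require 15 + 17·t ≡ 8 (mod 28), i.e. 17·t ≡ 8 − 15 ≡ 21 (mod 28). Since 17^(−1) ≡ 5 (mod 28), t ≡ 5·21 ≡ 21 (mod 28). So x ≡ 15 + 17·21 = 372 (mod 476).
Unique solution in [0, 476): x = 372.

Final answer: x ≡ 372 (mod 476); the representative in [0, 476) is 372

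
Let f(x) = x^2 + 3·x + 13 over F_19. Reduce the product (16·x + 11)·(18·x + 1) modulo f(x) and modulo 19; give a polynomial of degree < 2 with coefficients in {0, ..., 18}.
a · b ≡ 15·x + 10 (mod f(x))

Multiply as integer polynomials: a · b = 288·x^2 + 214·x + 11. Reducing coefficients mod 19: a · b ≡ 3·x^2 + 5·x + 11. Now divide by f(x) = x^2 + 3·x + 13 in F_19[x], eliminating the leading term at each step:
  leading term 3·x^2: subtract (3)·f(x) = 3·x^2 + 9·x + 1, leaving 15·x + 10 (coefficients mod 19)
The degree is now < 2, so this is the remainder. Hence a · b ≡ 15·x + 10 in F_19[x]/(f).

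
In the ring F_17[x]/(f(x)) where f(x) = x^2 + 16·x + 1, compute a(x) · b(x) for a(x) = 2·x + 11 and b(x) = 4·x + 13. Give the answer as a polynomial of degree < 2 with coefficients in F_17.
a · b ≡ 10·x + 16 (mod f(x))

Multiply as integer polynomials: a · b = 8·x^2 + 70·x + 143. Reducing coefficients mod 17: a · b ≡ 8·x^2 + 2·x + 7. Now divide by f(x) = x^2 + 16·x + 1 in F_17[x], eliminating the leading term at each step:
  leading term 8·x^2: subtract (8)·f(x) = 8·x^2 + 9·x + 8, leaving 10·x + 16 (coefficients mod 17)
The degree is now < 2, so this is the remainder. Hence a · b ≡ 10·x + 16 in F_17[x]/(f).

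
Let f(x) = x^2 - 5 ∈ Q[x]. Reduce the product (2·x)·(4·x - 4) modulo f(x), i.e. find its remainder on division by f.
First multiply in Q[x] without reducing: a · b = 8·x^2 - 8·x. Now divide by f(x) = x^2 - 5, eliminating the leading term at each step:
  leading term 8·x^2: subtract (8)·f(x) = 8·x^2 - 40, leaving 40 - 8·x
The degree is now < 2, so this is the remainder. Hence a · b ≡ 40 - 8·x in Q[x]/(f).

Final answer: a · b ≡ 40 - 8·x (mod f(x))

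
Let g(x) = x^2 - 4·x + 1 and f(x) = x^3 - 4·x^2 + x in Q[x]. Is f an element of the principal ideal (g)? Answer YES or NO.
YES

In Q[x] the ideal (g) consists of all multiples of g, so f ∈ (g) iff g | f, i.e. iff the remainder of f on division by g is 0. Divide f by g (g is monic, so eliminate the leading term of the running remainder at each step):
  leading term x^3: subtract (x)·g(x) = x^3 - 4·x^2 + x, leaving 0
The remainder is 0, so f(x) = g(x) · h(x) with h(x) = x. Hence g | f, i.e. f ∈ (g).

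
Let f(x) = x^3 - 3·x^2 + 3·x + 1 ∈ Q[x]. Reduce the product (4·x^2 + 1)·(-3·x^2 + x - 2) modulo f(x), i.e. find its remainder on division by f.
a · b ≡ -71·x^2 + 109·x + 30 (mod f(x))

First multiply in Q[x] without reducing: a · b = -12·x^4 + 4·x^3 - 11·x^2 + x - 2. Now divide by f(x) = x^3 - 3·x^2 + 3·x + 1, eliminating the leading term at each step:
  leading term -12·x^4: subtract (-12·x)·f(x) = -12·x^4 + 36·x^3 - 36·x^2 - 12·x, leaving -32·x^3 + 25·x^2 + 13·x - 2
  leading term -32·x^3: subtract (-32)·f(x) = -32·x^3 + 96·x^2 - 96·x - 32, leaving -71·x^2 + 109·x + 30
The degree is now < 3, so this is the remainder. Hence a · b ≡ -71·x^2 + 109·x + 30 in Q[x]/(f).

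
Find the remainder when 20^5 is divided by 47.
5

Use repeated squaring. Binary(5) = 101. Walk through the bits of the exponent 5 left-to-right: at each bit after the leading one, square the running value, then multiply by 20 if the bit is 1 (always reducing mod 47):
  bit 1 = 1 (leading): start with 20.
  bit 2 = 0: square 20^2 = 400 ≡ 24 (mod 47).
  bit 3 = 1: square 24^2 = 576 ≡ 12; bit is 1, so multiply 12·20 = 240 ≡ 5 (mod 47).
Final value: 20^5 ≡ 5 (mod 47).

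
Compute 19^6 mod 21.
Use repeated squaring. Binary(6) = 110. Walk through the bits of the exponent 6 left-to-right: at each bit after the leading one, square the running value, then multiply by 19 if the bit is 1 (always reducing mod 21):
  bit 1 = 1 (leading): start with 19.
  bit 2 = 1: square 19^2 = 361 ≡ 4; bit is 1, so multiply 4·19 = 76 ≡ 13 (mod 21).
  bit 3 = 0: square 13^2 = 169 ≡ 1 (mod 21).
Final value: 19^6 ≡ 1 (mod 21).

Final answer: 1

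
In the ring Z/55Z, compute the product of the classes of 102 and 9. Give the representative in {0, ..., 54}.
Reduce the factors first: 102 ≡ 47 (mod 55), so 102 · 9 ≡ 47 · 9 (mod 55). 47 · 9 = 423. Dividing by 55: 423 = 7·55 + 38. So (102 · 9) mod 55 = 38.

Final answer: 38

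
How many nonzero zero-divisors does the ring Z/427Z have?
In Z/427Z each nonzero element is either a unit (gcd with 427 is 1) or a zero-divisor (gcd > 1). The number of units is φ(427): factorise 427 = 7 · 61, so φ(427) = (7 − 1) · (61 − 1) = 6 · 60 = 360. The nonzero elements number 427 − 1 = 426. Hence the nonzero zero-divisors number 426 − 360 = 66.

Final answer: Z/427Z has 66 nonzero zero-divisors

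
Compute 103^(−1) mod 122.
Apply the extended Euclidean algorithm to (122, 103), tracking rows (r, s, t) with s·122 + t·103 = r. Each division r_prev = q·r_cur + r_new produces the new row as (previous row) − q·(current row):
  row A: (122, 1, 0)   [1·122 + 0·103 = 122]
  row B: (103, 0, 1)   [0·122 + 1·103 = 103]
  122 = 1·103 + 19   → row C = row A − 1·row B = (19, 1, −1)   [check: 1·122 − 1·103 = 19]
  103 = 5·19 + 8   → row D = row B − 5·row C = (8, −5, 6)   [check: −5·122 + 6·103 = 8]
  19 = 2·8 + 3   → row E = row C − 2·row D = (3, 11, −13)   [check: 11·122 − 13·103 = 3]
  8 = 2·3 + 2   → row F = row D − 2·row E = (2, −27, 32)   [check: −27·122 + 32·103 = 2]
  3 = 1·2 + 1   → row G = row E − 1·row F = (1, 38, −45)   [check: 38·122 − 45·103 = 1]
  2 = 2·1 + 0   → remainder 0, stop. gcd = 1 (last nonzero row G).
The gcd is 1, so 103 is invertible mod 122. The last nonzero row gives 38·122 − 45·103 = 1, so t = −45. So 103^(−1) ≡ −45 ≡ 77 (mod 122). Verify: 103 · 77 = 7931 ≡ 1 (mod 122). ✓

Final answer: 103^(−1) ≡ 77 (mod 122)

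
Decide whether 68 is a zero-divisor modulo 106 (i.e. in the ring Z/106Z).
gcd(68, 106) = 2 > 1, so 68 is not a unit in Z/106Z. In Z/nZ every nonzero non-unit is a zero-divisor: explicitly, take b = 106/gcd = 53 ≠ 0 (mod 106); then 68·53 = 3604 = 34·106, i.e. 68·53 ≡ 0 (mod 106). So 68 is a zero-divisor.

Final answer: YES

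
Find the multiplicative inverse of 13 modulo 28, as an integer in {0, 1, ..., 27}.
Apply the extended Euclidean algorithm to (28, 13), tracking rows (r, s, t) with s·28 + t·13 = r. Each division r_prev = q·r_cur + r_new produces the new row as (previous row) − q·(current row):
  row A: (28, 1, 0)   [1·28 + 0·13 = 28]
  row B: (13, 0, 1)   [0·28 + 1·13 = 13]
  28 = 2·13 + 2   → row C = row A − 2·row B = (2, 1, −2)   [check: 1·28 − 2·13 = 2]
  13 = 6·2 + 1   → row D = row B − 6·row C = (1, −6, 13)   [check: −6·28 + 13·13 = 1]
  2 = 2·1 + 0   → remainder 0, stop. gcd = 1 (last nonzero row D).
The gcd is 1, so 13 is invertible mod 28. The last nonzero row gives −6·28 + 13·13 = 1, so t = 13. So 13^(−1) ≡ 13 (mod 28). Verify: 13 · 13 = 169 ≡ 1 (mod 28). ✓

Final answer: 13^(−1) ≡ 13 (mod 28)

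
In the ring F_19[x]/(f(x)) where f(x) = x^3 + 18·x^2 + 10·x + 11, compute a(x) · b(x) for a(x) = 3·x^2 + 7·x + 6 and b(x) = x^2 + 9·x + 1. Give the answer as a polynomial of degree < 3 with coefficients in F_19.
a · b ≡ 3·x^2 + 17 (mod f(x))

Multiply as integer polynomials: a · b = 3·x^4 + 34·x^3 + 72·x^2 + 61·x + 6. Reducing coefficients mod 19: a · b ≡ 3·x^4 + 15·x^3 + 15·x^2 + 4·x + 6. Now divide by f(x) = x^3 + 18·x^2 + 10·x + 11 in F_19[x], eliminating the leading term at each step:
  leading term 3·x^4: subtract (3·x)·f(x) = 3·x^4 + 16·x^3 + 11·x^2 + 14·x, leaving 18·x^3 + 4·x^2 + 9·x + 6 (coefficients mod 19)
  leading term 18·x^3: subtract (18)·f(x) = 18·x^3 + x^2 + 9·x + 8, leaving 3·x^2 + 17 (coefficients mod 19)
The degree is now < 3, so this is the remainder. Hence a · b ≡ 3·x^2 + 17 in F_19[x]/(f).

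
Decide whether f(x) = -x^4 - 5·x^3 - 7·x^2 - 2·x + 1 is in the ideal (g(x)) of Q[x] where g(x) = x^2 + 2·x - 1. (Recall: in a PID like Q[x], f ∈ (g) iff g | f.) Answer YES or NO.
NO

In Q[x] the ideal (g) consists of all multiples of g, so f ∈ (g) iff g | f, i.e. iff the remainder of f on division by g is 0. Divide f by g (g is monic, so eliminate the leading term of the running remainder at each step):
  leading term -x^4: subtract (-x^2)·g(x) = -x^4 - 2·x^3 + x^2, leaving -3·x^3 - 8·x^2 - 2·x + 1
  leading term -3·x^3: subtract (-3·x)·g(x) = -3·x^3 - 6·x^2 + 3·x, leaving -2·x^2 - 5·x + 1
  leading term -2·x^2: subtract (-2)·g(x) = -2·x^2 - 4·x + 2, leaving -x - 1
The remainder r(x) = -x - 1 ≠ 0 (and deg r < deg g), so g ∤ f, i.e. f ∉ (g).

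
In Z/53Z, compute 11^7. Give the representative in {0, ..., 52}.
25

Use repeated squaring. Binary(7) = 111. Walk through the bits of the exponent 7 left-to-right: at each bit after the leading one, square the running value, then multiply by 11 if the bit is 1 (always reducing mod 53):
  bit 1 = 1 (leading): start with 11.
  bit 2 = 1: square 11^2 = 121 ≡ 15; bit is 1, so multiply 15·11 = 165 ≡ 6 (mod 53).
  bit 3 = 1: square 6^2 = 36; bit is 1, so multiply 36·11 = 396 ≡ 25 (mod 53).
Final value: 11^7 ≡ 25 (mod 53).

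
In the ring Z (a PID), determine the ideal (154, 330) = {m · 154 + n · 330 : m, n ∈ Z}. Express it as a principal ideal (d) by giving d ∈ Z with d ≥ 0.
In the PID Z, (a, b) is generated by gcd(a, b). Compute gcd(330, 154) with the extended Euclidean algorithm, tracking rows (r, s, t) with s·330 + t·154 = r:
  row A: (330, 1, 0)   [1·330 + 0·154 = 330]
  row B: (154, 0, 1)   [0·330 + 1·154 = 154]
  330 = 2·154 + 22   → row C = row A − 2·row B = (22, 1, −2)   [check: 1·330 − 2·154 = 22]
  154 = 7·22 + 0   → remainder 0, stop. gcd = 22 (last nonzero row C).
So gcd(154, 330) = 22, with Bézout identity 1·330 − 2·154 = 22. Containment (⊇): the Bézout identity exhibits 22 as an element of (154, 330), giving (22) ⊆ (154, 330). Containment (⊆): since 22 | 154 and 22 | 330 (154 = 22·7, 330 = 22·15), every Z-linear combination of 154 and 330 is divisible by 22, so (154, 330) ⊆ (22). Therefore (154, 330) = (22), d = 22.

Final answer: (154, 330) = (22); d = 22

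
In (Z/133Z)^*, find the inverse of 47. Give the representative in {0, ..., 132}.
Apply the extended Euclidean algorithm to (133, 47), tracking rows (r, s, t) with s·133 + t·47 = r. Each division r_prev = q·r_cur + r_new produces the new row as (previous row) − q·(current row):
  row A: (133, 1, 0)   [1·133 + 0·47 = 133]
  row B: (47, 0, 1)   [0·133 + 1·47 = 47]
  133 = 2·47 + 39   → row C = row A − 2·row B = (39, 1, −2)   [check: 1·133 − 2·47 = 39]
  47 = 1·39 + 8   → row D = row B − 1·row C = (8, −1, 3)   [check: −1·133 + 3·47 = 8]
  39 = 4·8 + 7   → row E = row C − 4·row D = (7, 5, −14)   [check: 5·133 − 14·47 = 7]
  8 = 1·7 + 1   → row F = row D − 1·row E = (1, −6, 17)   [check: −6·133 + 17·47 = 1]
  7 = 7·1 + 0   → remainder 0, stop. gcd = 1 (last nonzero row F).
The gcd is 1, so 47 is invertible mod 133. The last nonzero row gives −6·133 + 17·47 = 1, so t = 17. So 47^(−1) ≡ 17 (mod 133). Verify: 47 · 17 = 799 ≡ 1 (mod 133). ✓

Final answer: 47^(−1) ≡ 17 (mod 133)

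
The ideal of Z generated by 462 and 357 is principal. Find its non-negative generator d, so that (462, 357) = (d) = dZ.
(462, 357) = (21); d = 21

In the PID Z, (a, b) is generated by gcd(a, b). Compute gcd(462, 357) with the extended Euclidean algorithm, tracking rows (r, s, t) with s·462 + t·357 = r:
  row A: (462, 1, 0)   [1·462 + 0·357 = 462]
  row B: (357, 0, 1)   [0·462 + 1·357 = 357]
  462 = 1·357 + 105   → row C = row A − 1·row B = (105, 1, −1)   [check: 1·462 − 1·357 = 105]
  357 = 3·105 + 42   → row D = row B − 3·row C = (42, −3, 4)   [check: −3·462 + 4·357 = 42]
  105 = 2·42 + 21   → row E = row C − 2·row D = (21, 7, −9)   [check: 7·462 − 9·357 = 21]
  42 = 2·21 + 0   → remainder 0, stop. gcd = 21 (last nonzero row E).
So gcd(462, 357) = 21, with Bézout identity 7·462 − 9·357 = 21. Containment (⊇): the Bézout identity exhibits 21 as an element of (462, 357), giving (21) ⊆ (462, 357). Containment (⊆): since 21 | 462 and 21 | 357 (462 = 21·22, 357 = 21·17), every Z-linear combination of 462 and 357 is divisible by 21, so (462, 357) ⊆ (21). Therefore (462, 357) = (21), d = 21.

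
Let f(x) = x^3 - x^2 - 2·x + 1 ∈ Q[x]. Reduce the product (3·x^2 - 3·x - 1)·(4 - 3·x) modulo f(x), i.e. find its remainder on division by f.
First multiply in Q[x] without reducing: a · b = -9·x^3 + 21·x^2 - 9·x - 4. Now divide by f(x) = x^3 - x^2 - 2·x + 1, eliminating the leading term at each step:
  leading term -9·x^3: subtract (-9)·f(x) = -9·x^3 + 9·x^2 + 18·x - 9, leaving 12·x^2 - 27·x + 5
The degree is now < 3, so this is the remainder. Hence a · b ≡ 12·x^2 - 27·x + 5 in Q[x]/(f).

Final answer: a · b ≡ 12·x^2 - 27·x + 5 (mod f(x))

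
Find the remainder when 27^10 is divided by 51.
Use repeated squaring. Binary(10) = 1010. Walk through the bits of the exponent 10 left-to-right: at each bit after the leading one, square the running value, then multiply by 27 if the bit is 1 (always reducing mod 51):
  bit 1 = 1 (leading): start with 27.
  bit 2 = 0: square 27^2 = 729 ≡ 15 (mod 51).
  bit 3 = 1: square 15^2 = 225 ≡ 21; bit is 1, so multiply 21·27 = 567 ≡ 6 (mod 51).
  bit 4 = 0: square 6^2 = 36 (mod 51).
Final value: 27^10 ≡ 36 (mod 51).

Final answer: 36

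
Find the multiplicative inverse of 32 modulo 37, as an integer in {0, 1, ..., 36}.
32^(−1) ≡ 22 (mod 37)

Apply the extended Euclidean algorithm to (37, 32), tracking rows (r, s, t) with s·37 + t·32 = r. Each division r_prev = q·r_cur + r_new produces the new row as (previous row) − q·(current row):
  row A: (37, 1, 0)   [1·37 + 0·32 = 37]
  row B: (32, 0, 1)   [0·37 + 1·32 = 32]
  37 = 1·32 + 5   → row C = row A − 1·row B = (5, 1, −1)   [check: 1·37 − 1·32 = 5]
  32 = 6·5 + 2   → row D = row B − 6·row C = (2, −6, 7)   [check: −6·37 + 7·32 = 2]
  5 = 2·2 + 1   → row E = row C − 2·row D = (1, 13, −15)   [check: 13·37 − 15·32 = 1]
  2 = 2·1 + 0   → remainder 0, stop. gcd = 1 (last nonzero row E).
The gcd is 1, so 32 is invertible mod 37. The last nonzero row gives 13·37 − 15·32 = 1, so t = −15. So 32^(−1) ≡ −15 ≡ 22 (mod 37). Verify: 32 · 22 = 704 ≡ 1 (mod 37). ✓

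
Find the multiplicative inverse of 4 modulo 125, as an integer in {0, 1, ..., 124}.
Apply the extended Euclidean algorithm to (125, 4), tracking rows (r, s, t) with s·125 + t·4 = r. Each division r_prev = q·r_cur + r_new produces the new row as (previous row) − q·(current row):
  row A: (125, 1, 0)   [1·125 + 0·4 = 125]
  row B: (4, 0, 1)   [0·125 + 1·4 = 4]
  125 = 31·4 + 1   → row C = row A − 31·row B = (1, 1, −31)   [check: 1·125 − 31·4 = 1]
  4 = 4·1 + 0   → remainder 0, stop. gcd = 1 (last nonzero row C).
The gcd is 1, so 4 is invertible mod 125. The last nonzero row gives 1·125 − 31·4 = 1, so t = −31. So 4^(−1) ≡ −31 ≡ 94 (mod 125). Verify: 4 · 94 = 376 ≡ 1 (mod 125). ✓

Final answer: 4^(−1) ≡ 94 (mod 125)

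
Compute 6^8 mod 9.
Use repeated squaring. Binary(8) = 1000. Walk through the bits of the exponent 8 left-to-right: at each bit after the leading one, square the running value, then multiply by 6 if the bit is 1 (always reducing mod 9):
  bit 1 = 1 (leading): start with 6.
  bit 2 = 0: square 6^2 = 36 ≡ 0 (mod 9).
  bit 3 = 0: square 0^2 = 0 (mod 9).
  bit 4 = 0: square 0^2 = 0 (mod 9).
Final value: 6^8 ≡ 0 (mod 9).

Final answer: 0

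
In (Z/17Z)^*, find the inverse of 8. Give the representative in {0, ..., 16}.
8^(−1) ≡ 15 (mod 17)

Apply the extended Euclidean algorithm to (17, 8), tracking rows (r, s, t) with s·17 + t·8 = r. Each division r_prev = q·r_cur + r_new produces the new row as (previous row) − q·(current row):
  row A: (17, 1, 0)   [1·17 + 0·8 = 17]
  row B: (8, 0, 1)   [0·17 + 1·8 = 8]
  17 = 2·8 + 1   → row C = row A − 2·row B = (1, 1, −2)   [check: 1·17 − 2·8 = 1]
  8 = 8·1 + 0   → remainder 0, stop. gcd = 1 (last nonzero row C).
The gcd is 1, so 8 is invertible mod 17. The last nonzero row gives 1·17 − 2·8 = 1, so t = −2. So 8^(−1) ≡ −2 ≡ 15 (mod 17). Verify: 8 · 15 = 120 ≡ 1 (mod 17). ✓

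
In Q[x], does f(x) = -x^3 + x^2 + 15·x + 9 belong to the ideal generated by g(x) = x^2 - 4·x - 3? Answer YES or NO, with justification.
In Q[x] the ideal (g) consists of all multiples of g, so f ∈ (g) iff g | f, i.e. iff the remainder of f on division by g is 0. Divide f by g (g is monic, so eliminate the leading term of the running remainder at each step):
  leading term -x^3: subtract (-x)·g(x) = -x^3 + 4·x^2 + 3·x, leaving -3·x^2 + 12·x + 9
  leading term -3·x^2: subtract (-3)·g(x) = -3·x^2 + 12·x + 9, leaving 0
The remainder is 0, so f(x) = g(x) · h(x) with h(x) = -x - 3. Hence g | f, i.e. f ∈ (g).

Final answer: YES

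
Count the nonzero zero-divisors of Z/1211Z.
In Z/1211Z each nonzero element is either a unit (gcd with 1211 is 1) or a zero-divisor (gcd > 1). The number of units is φ(1211): factorise 1211 = 7 · 173, so φ(1211) = (7 − 1) · (173 − 1) = 6 · 172 = 1032. The nonzero elements number 1211 − 1 = 1210. Hence the nonzero zero-divisors number 1210 − 1032 = 178.

Final answer: Z/1211Z has 178 nonzero zero-divisors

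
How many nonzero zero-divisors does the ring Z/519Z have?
In Z/519Z each nonzero element is either a unit (gcd with 519 is 1) or a zero-divisor (gcd > 1). The number of units is φ(519): factorise 519 = 3 · 173, so φ(519) = (3 − 1) · (173 − 1) = 2 · 172 = 344. The nonzero elements number 519 − 1 = 518. Hence the nonzero zero-divisors number 518 − 344 = 174.

Final answer: Z/519Z has 174 nonzero zero-divisors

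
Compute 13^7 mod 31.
22

Use repeated squaring. Binary(7) = 111. Walk through the bits of the exponent 7 left-to-right: at each bit after the leading one, square the running value, then multiply by 13 if the bit is 1 (always reducing mod 31):
  bit 1 = 1 (leading): start with 13.
  bit 2 = 1: square 13^2 = 169 ≡ 14; bit is 1, so multiply 14·13 = 182 ≡ 27 (mod 31).
  bit 3 = 1: square 27^2 = 729 ≡ 16; bit is 1, so multiply 16·13 = 208 ≡ 22 (mod 31).
Final value: 13^7 ≡ 22 (mod 31).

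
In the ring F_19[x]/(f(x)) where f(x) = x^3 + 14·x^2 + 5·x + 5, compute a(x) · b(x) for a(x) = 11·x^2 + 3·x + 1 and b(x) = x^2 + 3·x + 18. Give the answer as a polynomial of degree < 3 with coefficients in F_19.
Multiply as integer polynomials: a · b = 11·x^4 + 36·x^3 + 208·x^2 + 57·x + 18. Reducing coefficients mod 19: a · b ≡ 11·x^4 + 17·x^3 + 18·x^2 + 18. Now divide by f(x) = x^3 + 14·x^2 + 5·x + 5 in F_19[x], eliminating the leading term at each step:
  leading term 11·x^4: subtract (11·x)·f(x) = 11·x^4 + 2·x^3 + 17·x^2 + 17·x, leaving 15·x^3 + x^2 + 2·x + 18 (coefficients mod 19)
  leading term 15·x^3: subtract (15)·f(x) = 15·x^3 + x^2 + 18·x + 18, leaving 3·x (coefficients mod 19)
The degree is now < 3, so this is the remainder. Hence a · b ≡ 3·x in F_19[x]/(f).

Final answer: a · b ≡ 3·x (mod f(x))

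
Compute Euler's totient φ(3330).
φ is multiplicative, with φ(p^e) = p^e − p^(e−1). Factorise 3330 = 2 · 3^2 · 5 · 37. Then
  φ(3330) = (2 − 1) · (3^2 − 3^1) · (5 − 1) · (37 − 1) = 1 · 6 · 4 · 36 = 864.

Final answer: φ(3330) = 864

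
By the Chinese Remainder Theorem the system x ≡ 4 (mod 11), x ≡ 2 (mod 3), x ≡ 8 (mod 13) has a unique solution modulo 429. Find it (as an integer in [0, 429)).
The moduli 11, 3, 13 are pairwise coprime, so by the CRT there is a unique solution mod 11·3·13 = 429.
Solve by successive substitution. Start with x ≡ 4 (mod 11).
  Combine with x ≡ 2 (mod 3): write x = 4 + 11·t and require 4 + 11·t ≡ 2 (mod 3), i.e. 11·t ≡ 2 − 4 ≡ 1 (mod 3). Since 11^(−1) ≡ 2 (mod 3) (11 ≡ 2 (mod 3)), t ≡ 2·1 ≡ 2 (mod 3). So x ≡ 4 + 11·2 = 26 (mod 33).
  Combine with x ≡ 8 (mod 13): write x = 26 + 33·t and require 26 + 33·t ≡ 8 (mod 13), i.e. 33·t ≡ 8 − 26 ≡ 8 (mod 13). Since 33^(−1) ≡ 2 (mod 13) (33 ≡ 7 (mod 13)), t ≡ 2·8 ≡ 3 (mod 13). So x ≡ 26 + 33·3 = 125 (mod 429).
Unique solution in [0, 429): x = 125.

Final answer: x ≡ 125 (mod 429); the representative in [0, 429) is 125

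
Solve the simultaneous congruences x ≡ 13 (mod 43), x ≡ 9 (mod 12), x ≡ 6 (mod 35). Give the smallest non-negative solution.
x ≡ 2421 (mod 18060); the representative in [0, 18060) is 2421

The moduli 43, 12, 35 are pairwise coprime, so by the CRT there is a unique solution mod 43·12·35 = 18060.
Solve by successive substitution. Start with x ≡ 13 (mod 43).
  Combine with x ≡ 9 (mod 12): write x = 13 + 43·t and require 13 + 43·t ≡ 9 (mod 12), i.e. 43·t ≡ 9 − 13 ≡ 8 (mod 12). Since 43^(−1) ≡ 7 (mod 12) (43 ≡ 7 (mod 12)), t ≡ 7·8 ≡ 8 (mod 12). So x ≡ 13 + 43·8 = 357 (mod 516).
  Combine with x ≡ 6 (mod 35): write x = 357 + 516·t and require 357 + 516·t ≡ 6 (mod 35), i.e. 516·t ≡ 6 − 357 ≡ 34 (mod 35). Since 516^(−1) ≡ 31 (mod 35) (516 ≡ 26 (mod 35)), t ≡ 31·34 ≡ 4 (mod 35). So x ≡ 357 + 516·4 = 2421 (mod 18060).
Unique solution in [0, 18060): x = 2421.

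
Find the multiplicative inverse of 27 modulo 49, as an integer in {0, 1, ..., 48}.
Apply the extended Euclidean algorithm to (49, 27), tracking rows (r, s, t) with s·49 + t·27 = r. Each division r_prev = q·r_cur + r_new produces the new row as (previous row) − q·(current row):
  row A: (49, 1, 0)   [1·49 + 0·27 = 49]
  row B: (27, 0, 1)   [0·49 + 1·27 = 27]
  49 = 1·27 + 22   → row C = row A − 1·row B = (22, 1, −1)   [check: 1·49 − 1·27 = 22]
  27 = 1·22 + 5   → row D = row B − 1·row C = (5, −1, 2)   [check: −1·49 + 2·27 = 5]
  22 = 4·5 + 2   → row E = row C − 4·row D = (2, 5, −9)   [check: 5·49 − 9·27 = 2]
  5 = 2·2 + 1   → row F = row D − 2·row E = (1, −11, 20)   [check: −11·49 + 20·27 = 1]
  2 = 2·1 + 0   → remainder 0, stop. gcd = 1 (last nonzero row F).
The gcd is 1, so 27 is invertible mod 49. The last nonzero row gives −11·49 + 20·27 = 1, so t = 20. So 27^(−1) ≡ 20 (mod 49). Verify: 27 · 20 = 540 ≡ 1 (mod 49). ✓

Final answer: 27^(−1) ≡ 20 (mod 49)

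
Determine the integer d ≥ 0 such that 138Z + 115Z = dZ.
(138, 115) = (23); d = 23

In the PID Z, (a, b) is generated by gcd(a, b). Compute gcd(138, 115) with the extended Euclidean algorithm, tracking rows (r, s, t) with s·138 + t·115 = r:
  row A: (138, 1, 0)   [1·138 + 0·115 = 138]
  row B: (115, 0, 1)   [0·138 + 1·115 = 115]
  138 = 1·115 + 23   → row C = row A − 1·row B = (23, 1, −1)   [check: 1·138 − 1·115 = 23]
  115 = 5·23 + 0   → remainder 0, stop. gcd = 23 (last nonzero row C).
So gcd(138, 115) = 23, with Bézout identity 1·138 − 1·115 = 23. Containment (⊇): the Bézout identity exhibits 23 as an element of (138, 115), giving (23) ⊆ (138, 115). Containment (⊆): since 23 | 138 and 23 | 115 (138 = 23·6, 115 = 23·5), every Z-linear combination of 138 and 115 is divisible by 23, so (138, 115) ⊆ (23). Therefore (138, 115) = (23), d = 23.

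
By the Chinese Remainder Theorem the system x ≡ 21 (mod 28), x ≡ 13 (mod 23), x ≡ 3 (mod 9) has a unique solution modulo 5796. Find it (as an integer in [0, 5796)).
The moduli 28, 23, 9 are pairwise coprime, so by the CRT there is a unique solution mod 28·23·9 = 5796.
Solve by successive substitution. Start with x ≡ 21 (mod 28).
  Combine with x ≡ 13 (mod 23): write x = 21 + 28·t and require 21 + 28·t ≡ 13 (mod 23), i.e. 28·t ≡ 13 − 21 ≡ 15 (mod 23). Since 28^(−1) ≡ 14 (mod 23) (28 ≡ 5 (mod 23)), t ≡ 14·15 ≡ 3 (mod 23). So x ≡ 21 + 28·3 = 105 (mod 644).
  Combine with x ≡ 3 (mod 9): write x = 105 + 644·t and require 105 + 644·t ≡ 3 (mod 9), i.e. 644·t ≡ 3 − 105 ≡ 6 (mod 9). Since 644^(−1) ≡ 2 (mod 9) (644 ≡ 5 (mod 9)), t ≡ 2·6 ≡ 3 (mod 9). So x ≡ 105 + 644·3 = 2037 (mod 5796).
Unique solution in [0, 5796): x = 2037.

Final answer: x ≡ 2037 (mod 5796); the representative in [0, 5796) is 2037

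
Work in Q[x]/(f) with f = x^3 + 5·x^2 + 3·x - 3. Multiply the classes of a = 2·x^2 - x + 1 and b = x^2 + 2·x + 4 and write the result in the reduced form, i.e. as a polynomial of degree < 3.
a · b ≡ 36·x^2 + 25·x - 17 (mod f(x))

First multiply in Q[x] without reducing: a · b = 2·x^4 + 3·x^3 + 7·x^2 - 2·x + 4. Now divide by f(x) = x^3 + 5·x^2 + 3·x - 3, eliminating the leading term at each step:
  leading term 2·x^4: subtract (2·x)·f(x) = 2·x^4 + 10·x^3 + 6·x^2 - 6·x, leaving -7·x^3 + x^2 + 4·x + 4
  leading term -7·x^3: subtract (-7)·f(x) = -7·x^3 - 35·x^2 - 21·x + 21, leaving 36·x^2 + 25·x - 17
The degree is now < 3, so this is the remainder. Hence a · b ≡ 36·x^2 + 25·x - 17 in Q[x]/(f).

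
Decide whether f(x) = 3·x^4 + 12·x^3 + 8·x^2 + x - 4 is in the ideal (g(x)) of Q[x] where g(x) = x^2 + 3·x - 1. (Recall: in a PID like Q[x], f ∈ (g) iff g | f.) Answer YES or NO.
NO

In Q[x] the ideal (g) consists of all multiples of g, so f ∈ (g) iff g | f, i.e. iff the remainder of f on division by g is 0. Divide f by g (g is monic, so eliminate the leading term of the running remainder at each step):
  leading term 3·x^4: subtract (3·x^2)·g(x) = 3·x^4 + 9·x^3 - 3·x^2, leaving 3·x^3 + 11·x^2 + x - 4
  leading term 3·x^3: subtract (3·x)·g(x) = 3·x^3 + 9·x^2 - 3·x, leaving 2·x^2 + 4·x - 4
  leading term 2·x^2: subtract (2)·g(x) = 2·x^2 + 6·x - 2, leaving -2·x - 2
The remainder r(x) = -2·x - 2 ≠ 0 (and deg r < deg g), so g ∤ f, i.e. f ∉ (g).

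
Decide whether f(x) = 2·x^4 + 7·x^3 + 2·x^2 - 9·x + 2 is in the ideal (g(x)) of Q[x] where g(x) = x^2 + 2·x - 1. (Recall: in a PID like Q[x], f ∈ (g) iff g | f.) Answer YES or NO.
NO

In Q[x] the ideal (g) consists of all multiples of g, so f ∈ (g) iff g | f, i.e. iff the remainder of f on division by g is 0. Divide f by g (g is monic, so eliminate the leading term of the running remainder at each step):
  leading term 2·x^4: subtract (2·x^2)·g(x) = 2·x^4 + 4·x^3 - 2·x^2, leaving 3·x^3 + 4·x^2 - 9·x + 2
  leading term 3·x^3: subtract (3·x)·g(x) = 3·x^3 + 6·x^2 - 3·x, leaving -2·x^2 - 6·x + 2
  leading term -2·x^2: subtract (-2)·g(x) = -2·x^2 - 4·x + 2, leaving -2·x
The remainder r(x) = -2·x ≠ 0 (and deg r < deg g), so g ∤ f, i.e. f ∉ (g).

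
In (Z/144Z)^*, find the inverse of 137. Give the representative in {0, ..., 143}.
137^(−1) ≡ 41 (mod 144)

Apply the extended Euclidean algorithm to (144, 137), tracking rows (r, s, t) with s·144 + t·137 = r. Each division r_prev = q·r_cur + r_new produces the new row as (previous row) − q·(current row):
  row A: (144, 1, 0)   [1·144 + 0·137 = 144]
  row B: (137, 0, 1)   [0·144 + 1·137 = 137]
  144 = 1·137 + 7   → row C = row A − 1·row B = (7, 1, −1)   [check: 1·144 − 1·137 = 7]
  137 = 19·7 + 4   → row D = row B − 19·row C = (4, −19, 20)   [check: −19·144 + 20·137 = 4]
  7 = 1·4 + 3   → row E = row C − 1·row D = (3, 20, −21)   [check: 20·144 − 21·137 = 3]
  4 = 1·3 + 1   → row F = row D − 1·row E = (1, −39, 41)   [check: −39·144 + 41·137 = 1]
  3 = 3·1 + 0   → remainder 0, stop. gcd = 1 (last nonzero row F).
The gcd is 1, so 137 is invertible mod 144. The last nonzero row gives −39·144 + 41·137 = 1, so t = 41. So 137^(−1) ≡ 41 (mod 144). Verify: 137 · 41 = 5617 ≡ 1 (mod 144). ✓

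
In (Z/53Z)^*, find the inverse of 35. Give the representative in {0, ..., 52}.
35^(−1) ≡ 50 (mod 53)

Apply the extended Euclidean algorithm to (53, 35), tracking rows (r, s, t) with s·53 + t·35 = r. Each division r_prev = q·r_cur + r_new produces the new row as (previous row) − q·(current row):
  row A: (53, 1, 0)   [1·53 + 0·35 = 53]
  row B: (35, 0, 1)   [0·53 + 1·35 = 35]
  53 = 1·35 + 18   → row C = row A − 1·row B = (18, 1, −1)   [check: 1·53 − 1·35 = 18]
  35 = 1·18 + 17   → row D = row B − 1·row C = (17, −1, 2)   [check: −1·53 + 2·35 = 17]
  18 = 1·17 + 1   → row E = row C − 1·row D = (1, 2, −3)   [check: 2·53 − 3·35 = 1]
  17 = 17·1 + 0   → remainder 0, stop. gcd = 1 (last nonzero row E).
The gcd is 1, so 35 is invertible mod 53. The last nonzero row gives 2·53 − 3·35 = 1, so t = −3. So 35^(−1) ≡ −3 ≡ 50 (mod 53). Verify: 35 · 50 = 1750 ≡ 1 (mod 53). ✓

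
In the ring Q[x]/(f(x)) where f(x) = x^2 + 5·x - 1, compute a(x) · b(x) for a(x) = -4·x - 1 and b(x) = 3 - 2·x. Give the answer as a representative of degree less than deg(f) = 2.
First multiply in Q[x] without reducing: a · b = 8·x^2 - 10·x - 3. Now divide by f(x) = x^2 + 5·x - 1, eliminating the leading term at each step:
  leading term 8·x^2: subtract (8)·f(x) = 8·x^2 + 40·x - 8, leaving 5 - 50·x
The degree is now < 2, so this is the remainder. Hence a · b ≡ 5 - 50·x in Q[x]/(f).

Final answer: a · b ≡ 5 - 50·x (mod f(x))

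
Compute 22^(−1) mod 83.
22^(−1) ≡ 34 (mod 83)

Apply the extended Euclidean algorithm to (83, 22), tracking rows (r, s, t) with s·83 + t·22 = r. Each division r_prev = q·r_cur + r_new produces the new row as (previous row) − q·(current row):
  row A: (83, 1, 0)   [1·83 + 0·22 = 83]
  row B: (22, 0, 1)   [0·83 + 1·22 = 22]
  83 = 3·22 + 17   → row C = row A − 3·row B = (17, 1, −3)   [check: 1·83 − 3·22 = 17]
  22 = 1·17 + 5   → row D = row B − 1·row C = (5, −1, 4)   [check: −1·83 + 4·22 = 5]
  17 = 3·5 + 2   → row E = row C − 3·row D = (2, 4, −15)   [check: 4·83 − 15·22 = 2]
  5 = 2·2 + 1   → row F = row D − 2·row E = (1, −9, 34)   [check: −9·83 + 34·22 = 1]
  2 = 2·1 + 0   → remainder 0, stop. gcd = 1 (last nonzero row F).
The gcd is 1, so 22 is invertible mod 83. The last nonzero row gives −9·83 + 34·22 = 1, so t = 34. So 22^(−1) ≡ 34 (mod 83). Verify: 22 · 34 = 748 ≡ 1 (mod 83). ✓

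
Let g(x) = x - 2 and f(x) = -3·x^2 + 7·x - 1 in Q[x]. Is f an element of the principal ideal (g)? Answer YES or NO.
In Q[x] the ideal (g) consists of all multiples of g, so f ∈ (g) iff g | f, i.e. iff the remainder of f on division by g is 0. Divide f by g (g is monic, so eliminate the leading term of the running remainder at each step):
  leading term -3·x^2: subtract (-3·x)·g(x) = -3·x^2 + 6·x, leaving x - 1
  leading term x: subtract (1)·g(x) = x - 2, leaving 1
The remainder r(x) = 1 ≠ 0 (and deg r < deg g), so g ∤ f, i.e. f ∉ (g).

Final answer: NO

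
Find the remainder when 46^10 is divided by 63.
Use repeated squaring. Binary(10) = 1010. Walk through the bits of the exponent 10 left-to-right: at each bit after the leading one, square the running value, then multiply by 46 if the bit is 1 (always reducing mod 63):
  bit 1 = 1 (leading): start with 46.
  bit 2 = 0: square 46^2 = 2116 ≡ 37 (mod 63).
  bit 3 = 1: square 37^2 = 1369 ≡ 46; bit is 1, so multiply 46·46 = 2116 ≡ 37 (mod 63).
  bit 4 = 0: square 37^2 = 1369 ≡ 46 (mod 63).
Final value: 46^10 ≡ 46 (mod 63).

Final answer: 46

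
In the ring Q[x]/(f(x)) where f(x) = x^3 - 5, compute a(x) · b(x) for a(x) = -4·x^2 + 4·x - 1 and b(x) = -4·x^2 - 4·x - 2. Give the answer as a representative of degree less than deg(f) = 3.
a · b ≡ -4·x^2 + 76·x + 2 (mod f(x))

First multiply in Q[x] without reducing: a · b = 16·x^4 - 4·x^2 - 4·x + 2. Now divide by f(x) = x^3 - 5, eliminating the leading term at each step:
  leading term 16·x^4: subtract (16·x)·f(x) = 16·x^4 - 80·x, leaving -4·x^2 + 76·x + 2
The degree is now < 3, so this is the remainder. Hence a · b ≡ -4·x^2 + 76·x + 2 in Q[x]/(f).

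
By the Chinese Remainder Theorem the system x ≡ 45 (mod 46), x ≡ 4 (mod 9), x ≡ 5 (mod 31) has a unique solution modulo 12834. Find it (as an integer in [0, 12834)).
The moduli 46, 9, 31 are pairwise coprime, so by the CRT there is a unique solution mod 46·9·31 = 12834.
Solve by successive substitution. Start with x ≡ 45 (mod 46).
  Combine with x ≡ 4 (mod 9): write x = 45 + 46·t and require 45 + 46·t ≡ 4 (mod 9), i.e. 46·t ≡ 4 − 45 ≡ 4 (mod 9). Since 46^(−1) ≡ 1 (mod 9) (46 ≡ 1 (mod 9)), t ≡ 1·4 ≡ 4 (mod 9). So x ≡ 45 + 46·4 = 229 (mod 414).
  Combine with x ≡ 5 (mod 31): write x = 229 + 414·t and require 229 + 414·t ≡ 5 (mod 31), i.e. 414·t ≡ 5 − 229 ≡ 24 (mod 31). Since 414^(−1) ≡ 17 (mod 31) (414 ≡ 11 (mod 31)), t ≡ 17·24 ≡ 5 (mod 31). So x ≡ 229 + 414·5 = 2299 (mod 12834).
Unique solution in [0, 12834): x = 2299.

Final answer: x ≡ 2299 (mod 12834); the representative in [0, 12834) is 2299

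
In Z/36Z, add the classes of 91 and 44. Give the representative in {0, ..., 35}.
Reduce the summands first: 91 ≡ 19, 44 ≡ 8 (mod 36), so 91 + 44 ≡ 19 + 8 (mod 36). 19 + 8 = 27; 27 = 0·36 + 27, so (91 + 44) mod 36 = 27.

Final answer: 27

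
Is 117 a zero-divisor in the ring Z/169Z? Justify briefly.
gcd(117, 169) = 13 > 1, so 117 is not a unit in Z/169Z. In Z/nZ every nonzero non-unit is a zero-divisor: explicitly, take b = 169/gcd = 13 ≠ 0 (mod 169); then 117·13 = 1521 = 9·169, i.e. 117·13 ≡ 0 (mod 169). So 117 is a zero-divisor.

Final answer: YES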